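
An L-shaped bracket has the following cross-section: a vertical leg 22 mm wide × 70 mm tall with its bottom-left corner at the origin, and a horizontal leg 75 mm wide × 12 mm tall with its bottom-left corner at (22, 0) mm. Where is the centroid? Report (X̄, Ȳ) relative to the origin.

Part | A | x̄ᵢ | ȳᵢ | A·x̄ᵢ | A·ȳᵢ
vertical leg | 1540.00 | 11.00 | 35.00 | 16940.00 | 53900.00
horizontal leg | 900.00 | 59.50 | 6.00 | 53550.00 | 5400.00
Σ | 2440.00 |  |  | 70490.00 | 59300.00
X̄ = 70490.00 / 2440.00 = 28.89 mm
Ȳ = 59300.00 / 2440.00 = 24.30 mm

X̄ = 28.89 mm, Ȳ = 24.30 mm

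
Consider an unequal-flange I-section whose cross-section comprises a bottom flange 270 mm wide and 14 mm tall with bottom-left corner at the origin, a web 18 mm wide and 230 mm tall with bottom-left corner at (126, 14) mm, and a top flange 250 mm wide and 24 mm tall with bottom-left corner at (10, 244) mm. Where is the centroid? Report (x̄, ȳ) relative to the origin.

Part | A | x̄ᵢ | ȳᵢ | A·x̄ᵢ | A·ȳᵢ
bottom flange | 3780.00 | 135.00 | 7.00 | 510300.00 | 26460.00
web | 4140.00 | 135.00 | 129.00 | 558900.00 | 534060.00
top flange | 6000.00 | 135.00 | 256.00 | 810000.00 | 1536000.00
Σ | 13920.00 |  |  | 1879200.00 | 2096520.00
x̄ = 1879200.00 / 13920.00 = 135.00 mm
ȳ = 2096520.00 / 13920.00 = 150.61 mm

x̄ = 135.00 mm, ȳ = 150.61 mm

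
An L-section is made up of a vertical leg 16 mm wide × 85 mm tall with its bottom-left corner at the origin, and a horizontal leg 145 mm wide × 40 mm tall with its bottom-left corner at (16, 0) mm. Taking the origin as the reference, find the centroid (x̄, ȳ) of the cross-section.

Part | A | x̄ᵢ | ȳᵢ | A·x̄ᵢ | A·ȳᵢ
vertical leg | 1360.00 | 8.00 | 42.50 | 10880.00 | 57800.00
horizontal leg | 5800.00 | 88.50 | 20.00 | 513300.00 | 116000.00
Σ | 7160.00 |  |  | 524180.00 | 173800.00
x̄ = 524180.00 / 7160.00 = 73.21 mm
ȳ = 173800.00 / 7160.00 = 24.27 mm

x̄ = 73.21 mm, ȳ = 24.27 mm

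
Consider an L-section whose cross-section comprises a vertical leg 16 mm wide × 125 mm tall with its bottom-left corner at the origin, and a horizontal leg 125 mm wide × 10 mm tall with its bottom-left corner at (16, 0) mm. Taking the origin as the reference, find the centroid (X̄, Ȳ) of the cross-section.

vertical leg: A = 16 × 125 = 2000.00, centroid at (8.00, 62.50).
horizontal leg: A = 125 × 10 = 1250.00, centroid at (78.50, 5.00).
ΣA = 3250.00 mm²
ΣAX̄ = (2000.00)(8.00) + (1250.00)(78.50) = 114125.00 mm³
ΣAȲ = (2000.00)(62.50) + (1250.00)(5.00) = 131250.00 mm³
X̄ = 114125.00 / 3250.00 = 35.12 mm
Ȳ = 131250.00 / 3250.00 = 40.38 mm

X̄ = 35.12 mm, Ȳ = 40.38 mm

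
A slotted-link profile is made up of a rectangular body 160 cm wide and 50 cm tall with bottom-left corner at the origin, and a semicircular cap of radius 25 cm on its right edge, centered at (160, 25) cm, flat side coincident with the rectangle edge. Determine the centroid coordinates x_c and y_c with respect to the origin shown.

x_c = 89.90 cm, y_c = 25.00 cm

Part | A | x̄ᵢ | ȳᵢ | A·x̄ᵢ | A·ȳᵢ
rectangular body | 8000.00 | 80.00 | 25.00 | 640000.00 | 200000.00
semicircular end | 981.75 | 170.61 | 25.00 | 167496.30 | 24543.69
Σ | 8981.75 |  |  | 807496.30 | 224543.69
x_c = 807496.30 / 8981.75 = 89.90 cm
y_c = 224543.69 / 8981.75 = 25.00 cm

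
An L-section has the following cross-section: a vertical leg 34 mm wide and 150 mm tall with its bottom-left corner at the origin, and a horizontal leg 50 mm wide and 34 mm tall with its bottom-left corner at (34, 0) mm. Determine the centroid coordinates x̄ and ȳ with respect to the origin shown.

x̄ = 27.50 mm, ȳ = 60.50 mm

vertical leg: A = 34 × 150 = 5100.00, centroid at (17.00, 75.00).
horizontal leg: A = 50 × 34 = 1700.00, centroid at (59.00, 17.00).
ΣA = 6800.00 mm²
ΣAx̄ = (5100.00)(17.00) + (1700.00)(59.00) = 187000.00 mm³
ΣAȳ = (5100.00)(75.00) + (1700.00)(17.00) = 411400.00 mm³
x̄ = 187000.00 / 6800.00 = 27.50 mm
ȳ = 411400.00 / 6800.00 = 60.50 mm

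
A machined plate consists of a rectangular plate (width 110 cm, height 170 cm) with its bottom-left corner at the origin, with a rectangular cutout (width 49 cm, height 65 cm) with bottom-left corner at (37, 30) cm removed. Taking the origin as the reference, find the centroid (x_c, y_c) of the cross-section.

plate: A = 110 × 170 = 18700.00, centroid at (55.00, 85.00).
hole: A = −(49 × 65) = -3185.00, centroid at (61.50, 62.50).
ΣA = 15515.00 cm², ΣAx_c = 832622.50 cm³, ΣAy_c = 1390437.50 cm³.
x_c = 832622.50/15515.00 = 53.67 cm; y_c = 1390437.50/15515.00 = 89.62 cm.

x_c = 53.67 cm, y_c = 89.62 cm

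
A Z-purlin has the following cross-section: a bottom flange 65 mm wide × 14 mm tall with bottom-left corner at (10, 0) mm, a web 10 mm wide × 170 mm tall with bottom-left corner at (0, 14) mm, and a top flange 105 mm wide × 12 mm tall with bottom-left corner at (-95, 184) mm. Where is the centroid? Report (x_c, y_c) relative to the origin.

bottom flange: A = 65 × 14 = 910.00, centroid at (42.50, 7.00).
web: A = 10 × 170 = 1700.00, centroid at (5.00, 99.00).
top flange: A = 105 × 12 = 1260.00, centroid at (-42.50, 190.00).
ΣA = 3870.00 mm²
ΣAx_c = (910.00)(42.50) + (1700.00)(5.00) + (1260.00)(-42.50) = -6375.00 mm³
ΣAy_c = (910.00)(7.00) + (1700.00)(99.00) + (1260.00)(190.00) = 414070.00 mm³
x_c = -6375.00 / 3870.00 = -1.65 mm
y_c = 414070.00 / 3870.00 = 106.99 mm

x_c = -1.65 mm, y_c = 106.99 mm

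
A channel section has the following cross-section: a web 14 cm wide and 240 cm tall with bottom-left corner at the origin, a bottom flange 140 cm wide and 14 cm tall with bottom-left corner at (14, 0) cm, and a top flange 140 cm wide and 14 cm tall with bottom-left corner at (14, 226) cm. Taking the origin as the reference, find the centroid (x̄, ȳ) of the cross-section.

x̄ = 48.46 cm, ȳ = 120.00 cm

Part | A | x̄ᵢ | ȳᵢ | A·x̄ᵢ | A·ȳᵢ
web | 3360.00 | 7.00 | 120.00 | 23520.00 | 403200.00
bottom flange | 1960.00 | 84.00 | 7.00 | 164640.00 | 13720.00
top flange | 1960.00 | 84.00 | 233.00 | 164640.00 | 456680.00
Σ | 7280.00 |  |  | 352800.00 | 873600.00
x̄ = 352800.00 / 7280.00 = 48.46 cm
ȳ = 873600.00 / 7280.00 = 120.00 cm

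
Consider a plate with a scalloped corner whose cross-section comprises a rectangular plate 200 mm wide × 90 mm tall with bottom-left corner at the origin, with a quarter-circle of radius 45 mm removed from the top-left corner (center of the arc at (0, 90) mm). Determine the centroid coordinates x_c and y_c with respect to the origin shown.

x_c = 107.84 mm, y_c = 42.49 mm

plate: A = 200 × 90 = 18000.00, centroid at (100.00, 45.00).
removed quarter-circle: A = −¼π·45² = -1590.43, centroid at (19.10, 70.90).
ΣA = 16409.57 mm²
ΣAx_c = (18000.00)(100.00) + (-1590.43)(19.10) = 1769625.00 mm³
ΣAy_c = (18000.00)(45.00) + (-1590.43)(70.90) = 697236.18 mm³
x_c = 1769625.00 / 16409.57 = 107.84 mm
y_c = 697236.18 / 16409.57 = 42.49 mm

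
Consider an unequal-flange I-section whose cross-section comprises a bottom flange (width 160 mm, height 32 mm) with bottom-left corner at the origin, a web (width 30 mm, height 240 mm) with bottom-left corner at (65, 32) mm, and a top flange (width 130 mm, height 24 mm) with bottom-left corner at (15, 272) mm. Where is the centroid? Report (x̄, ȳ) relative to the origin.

Part | A | x̄ᵢ | ȳᵢ | A·x̄ᵢ | A·ȳᵢ
bottom flange | 5120.00 | 80.00 | 16.00 | 409600.00 | 81920.00
web | 7200.00 | 80.00 | 152.00 | 576000.00 | 1094400.00
top flange | 3120.00 | 80.00 | 284.00 | 249600.00 | 886080.00
Σ | 15440.00 |  |  | 1235200.00 | 2062400.00
x̄ = 1235200.00 / 15440.00 = 80.00 mm
ȳ = 2062400.00 / 15440.00 = 133.58 mm

x̄ = 80.00 mm, ȳ = 133.58 mm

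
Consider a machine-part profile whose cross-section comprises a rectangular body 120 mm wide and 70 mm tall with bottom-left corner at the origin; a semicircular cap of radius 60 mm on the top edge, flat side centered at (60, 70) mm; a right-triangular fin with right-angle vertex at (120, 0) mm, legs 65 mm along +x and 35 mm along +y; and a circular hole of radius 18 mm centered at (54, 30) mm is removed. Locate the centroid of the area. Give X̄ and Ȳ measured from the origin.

rectangular body: A = 120 × 70 = 8400.00, centroid at (60.00, 35.00).
semicircular top: A = ½π·60² = 5654.87, centroid at (60.00, 95.46).
triangular fin: A = ½·65·35 = 1137.50, centroid at (141.67, 11.67).
hole: A = −π·18² = -1017.88, centroid at (54.00, 30.00).
ΣA = 14174.49 mm², ΣAX̄ = 949472.53 mm³, ΣAȲ = 816575.23 mm³.
X̄ = 949472.53/14174.49 = 66.98 mm; Ȳ = 816575.23/14174.49 = 57.61 mm.

X̄ = 66.98 mm, Ȳ = 57.61 mm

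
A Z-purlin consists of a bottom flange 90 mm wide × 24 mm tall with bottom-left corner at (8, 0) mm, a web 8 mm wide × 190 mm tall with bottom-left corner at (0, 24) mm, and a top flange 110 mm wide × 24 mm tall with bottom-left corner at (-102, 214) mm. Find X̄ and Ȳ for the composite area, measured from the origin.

bottom flange: A = 90 × 24 = 2160.00, centroid at (53.00, 12.00).
web: A = 8 × 190 = 1520.00, centroid at (4.00, 119.00).
top flange: A = 110 × 24 = 2640.00, centroid at (-47.00, 226.00).
ΣA = 6320.00 mm², ΣAX̄ = -3520.00 mm³, ΣAȲ = 803440.00 mm³.
X̄ = -3520.00/6320.00 = -0.56 mm; Ȳ = 803440.00/6320.00 = 127.13 mm.

X̄ = -0.56 mm, Ȳ = 127.13 mm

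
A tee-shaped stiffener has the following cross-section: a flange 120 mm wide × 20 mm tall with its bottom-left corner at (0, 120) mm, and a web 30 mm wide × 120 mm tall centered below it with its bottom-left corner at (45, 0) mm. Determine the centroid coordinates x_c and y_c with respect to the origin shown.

web: A = 30 × 120 = 3600.00, centroid at (60.00, 60.00).
flange: A = 120 × 20 = 2400.00, centroid at (60.00, 130.00).
ΣA = 6000.00 mm²
ΣAx_c = (3600.00)(60.00) + (2400.00)(60.00) = 360000.00 mm³
ΣAy_c = (3600.00)(60.00) + (2400.00)(130.00) = 528000.00 mm³
x_c = 360000.00 / 6000.00 = 60.00 mm
y_c = 528000.00 / 6000.00 = 88.00 mm

x_c = 60.00 mm, y_c = 88.00 mm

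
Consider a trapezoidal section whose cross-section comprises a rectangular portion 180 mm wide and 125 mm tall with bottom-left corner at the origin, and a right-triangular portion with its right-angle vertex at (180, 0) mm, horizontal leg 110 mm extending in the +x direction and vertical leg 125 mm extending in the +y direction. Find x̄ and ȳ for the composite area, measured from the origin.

rectangular portion: A = 180 × 125 = 22500.00, centroid at (90.00, 62.50).
triangular portion: A = ½·110·125 = 6875.00, centroid at (216.67, 41.67).
ΣA = 29375.00 mm²
ΣAx̄ = (22500.00)(90.00) + (6875.00)(216.67) = 3514583.33 mm³
ΣAȳ = (22500.00)(62.50) + (6875.00)(41.67) = 1692708.33 mm³
x̄ = 3514583.33 / 29375.00 = 119.65 mm
ȳ = 1692708.33 / 29375.00 = 57.62 mm

x̄ = 119.65 mm, ȳ = 57.62 mm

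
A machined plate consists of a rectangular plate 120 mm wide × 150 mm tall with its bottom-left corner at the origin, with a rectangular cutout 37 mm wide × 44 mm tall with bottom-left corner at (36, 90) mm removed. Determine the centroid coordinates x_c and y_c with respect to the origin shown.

x_c = 60.55 mm, y_c = 71.32 mm

plate: A = 120 × 150 = 18000.00, centroid at (60.00, 75.00).
hole: A = −(37 × 44) = -1628.00, centroid at (54.50, 112.00).
ΣA = 16372.00 mm², ΣAx_c = 991274.00 mm³, ΣAy_c = 1167664.00 mm³.
x_c = 991274.00/16372.00 = 60.55 mm; y_c = 1167664.00/16372.00 = 71.32 mm.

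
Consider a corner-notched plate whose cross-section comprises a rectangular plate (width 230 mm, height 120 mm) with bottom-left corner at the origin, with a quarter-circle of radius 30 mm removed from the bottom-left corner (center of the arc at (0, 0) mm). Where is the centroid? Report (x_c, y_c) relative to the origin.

x_c = 117.69 mm, y_c = 61.24 mm

plate: A = 230 × 120 = 27600.00, centroid at (115.00, 60.00).
removed quarter-circle: A = −¼π·30² = -706.86, centroid at (12.73, 12.73).
ΣA = 26893.14 mm², ΣAx_c = 3165000.00 mm³, ΣAy_c = 1647000.00 mm³.
x_c = 3165000.00/26893.14 = 117.69 mm; y_c = 1647000.00/26893.14 = 61.24 mm.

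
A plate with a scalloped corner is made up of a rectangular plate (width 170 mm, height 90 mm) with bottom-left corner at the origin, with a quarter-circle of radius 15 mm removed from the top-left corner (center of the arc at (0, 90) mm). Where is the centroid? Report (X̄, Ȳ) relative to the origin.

plate: A = 170 × 90 = 15300.00, centroid at (85.00, 45.00).
removed quarter-circle: A = −¼π·15² = -176.71, centroid at (6.37, 83.63).
ΣA = 15123.29 mm², ΣAX̄ = 1299375.00 mm³, ΣAȲ = 673720.69 mm³.
X̄ = 1299375.00/15123.29 = 85.92 mm; Ȳ = 673720.69/15123.29 = 44.55 mm.

X̄ = 85.92 mm, Ȳ = 44.55 mm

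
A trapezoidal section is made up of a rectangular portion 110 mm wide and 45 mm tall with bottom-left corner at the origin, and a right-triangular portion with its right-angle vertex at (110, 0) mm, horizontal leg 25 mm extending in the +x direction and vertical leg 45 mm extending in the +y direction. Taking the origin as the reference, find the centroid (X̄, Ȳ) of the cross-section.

X̄ = 61.46 mm, Ȳ = 21.73 mm

rectangular portion: A = 110 × 45 = 4950.00, centroid at (55.00, 22.50).
triangular portion: A = ½·25·45 = 562.50, centroid at (118.33, 15.00).
ΣA = 5512.50 mm², ΣAX̄ = 338812.50 mm³, ΣAȲ = 119812.50 mm³.
X̄ = 338812.50/5512.50 = 61.46 mm; Ȳ = 119812.50/5512.50 = 21.73 mm.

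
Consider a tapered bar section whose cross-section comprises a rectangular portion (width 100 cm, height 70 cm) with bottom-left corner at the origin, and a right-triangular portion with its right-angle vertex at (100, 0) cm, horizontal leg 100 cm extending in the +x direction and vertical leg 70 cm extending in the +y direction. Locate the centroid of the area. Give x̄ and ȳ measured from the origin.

rectangular portion: A = 100 × 70 = 7000.00, centroid at (50.00, 35.00).
triangular portion: A = ½·100·70 = 3500.00, centroid at (133.33, 23.33).
ΣA = 10500.00 cm²
ΣAx̄ = (7000.00)(50.00) + (3500.00)(133.33) = 816666.67 cm³
ΣAȳ = (7000.00)(35.00) + (3500.00)(23.33) = 326666.67 cm³
x̄ = 816666.67 / 10500.00 = 77.78 cm
ȳ = 326666.67 / 10500.00 = 31.11 cm

x̄ = 77.78 cm, ȳ = 31.11 cm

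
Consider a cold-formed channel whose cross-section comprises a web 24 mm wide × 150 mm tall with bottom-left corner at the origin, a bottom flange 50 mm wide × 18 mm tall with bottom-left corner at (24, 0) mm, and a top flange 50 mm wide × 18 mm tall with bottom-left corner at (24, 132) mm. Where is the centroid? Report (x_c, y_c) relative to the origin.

Part | A | x̄ᵢ | ȳᵢ | A·x̄ᵢ | A·ȳᵢ
web | 3600.00 | 12.00 | 75.00 | 43200.00 | 270000.00
bottom flange | 900.00 | 49.00 | 9.00 | 44100.00 | 8100.00
top flange | 900.00 | 49.00 | 141.00 | 44100.00 | 126900.00
Σ | 5400.00 |  |  | 131400.00 | 405000.00
x_c = 131400.00 / 5400.00 = 24.33 mm
y_c = 405000.00 / 5400.00 = 75.00 mm

x_c = 24.33 mm, y_c = 75.00 mm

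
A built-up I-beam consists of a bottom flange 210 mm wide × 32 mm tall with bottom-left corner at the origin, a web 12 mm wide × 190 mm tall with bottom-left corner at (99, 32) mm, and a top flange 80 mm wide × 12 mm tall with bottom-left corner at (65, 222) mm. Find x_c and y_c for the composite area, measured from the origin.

Part | A | x̄ᵢ | ȳᵢ | A·x̄ᵢ | A·ȳᵢ
bottom flange | 6720.00 | 105.00 | 16.00 | 705600.00 | 107520.00
web | 2280.00 | 105.00 | 127.00 | 239400.00 | 289560.00
top flange | 960.00 | 105.00 | 228.00 | 100800.00 | 218880.00
Σ | 9960.00 |  |  | 1045800.00 | 615960.00
x_c = 1045800.00 / 9960.00 = 105.00 mm
y_c = 615960.00 / 9960.00 = 61.84 mm

x_c = 105.00 mm, y_c = 61.84 mm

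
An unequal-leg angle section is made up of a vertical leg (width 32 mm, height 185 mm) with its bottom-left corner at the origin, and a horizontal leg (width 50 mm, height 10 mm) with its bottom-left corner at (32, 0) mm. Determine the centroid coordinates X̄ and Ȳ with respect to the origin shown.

X̄ = 19.19 mm, Ȳ = 85.69 mm

Part | A | x̄ᵢ | ȳᵢ | A·x̄ᵢ | A·ȳᵢ
vertical leg | 5920.00 | 16.00 | 92.50 | 94720.00 | 547600.00
horizontal leg | 500.00 | 57.00 | 5.00 | 28500.00 | 2500.00
Σ | 6420.00 |  |  | 123220.00 | 550100.00
X̄ = 123220.00 / 6420.00 = 19.19 mm
Ȳ = 550100.00 / 6420.00 = 85.69 mm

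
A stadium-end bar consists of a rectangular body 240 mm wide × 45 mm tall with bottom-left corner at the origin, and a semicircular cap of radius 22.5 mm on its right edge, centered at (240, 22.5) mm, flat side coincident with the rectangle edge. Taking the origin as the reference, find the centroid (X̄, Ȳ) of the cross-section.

rectangular body: A = 240 × 45 = 10800.00, centroid at (120.00, 22.50).
semicircular end: A = ½π·22.5² = 795.22, centroid at (249.55, 22.50).
ΣA = 11595.22 mm², ΣAX̄ = 1494445.50 mm³, ΣAȲ = 260892.35 mm³.
X̄ = 1494445.50/11595.22 = 128.88 mm; Ȳ = 260892.35/11595.22 = 22.50 mm.

X̄ = 128.88 mm, Ȳ = 22.50 mm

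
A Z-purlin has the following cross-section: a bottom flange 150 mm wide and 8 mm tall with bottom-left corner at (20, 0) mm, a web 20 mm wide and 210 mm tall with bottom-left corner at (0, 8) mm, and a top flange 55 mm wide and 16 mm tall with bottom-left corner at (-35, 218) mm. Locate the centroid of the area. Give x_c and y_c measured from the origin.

Part | A | x̄ᵢ | ȳᵢ | A·x̄ᵢ | A·ȳᵢ
bottom flange | 1200.00 | 95.00 | 4.00 | 114000.00 | 4800.00
web | 4200.00 | 10.00 | 113.00 | 42000.00 | 474600.00
top flange | 880.00 | -7.50 | 226.00 | -6600.00 | 198880.00
Σ | 6280.00 |  |  | 149400.00 | 678280.00
x_c = 149400.00 / 6280.00 = 23.79 mm
y_c = 678280.00 / 6280.00 = 108.01 mm

x_c = 23.79 mm, y_c = 108.01 mm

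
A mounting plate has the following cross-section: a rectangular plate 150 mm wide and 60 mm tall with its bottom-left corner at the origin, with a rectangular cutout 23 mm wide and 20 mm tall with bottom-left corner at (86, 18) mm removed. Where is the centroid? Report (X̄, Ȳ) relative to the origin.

X̄ = 73.79 mm, Ȳ = 30.11 mm

Part | A | x̄ᵢ | ȳᵢ | A·x̄ᵢ | A·ȳᵢ
plate | 9000.00 | 75.00 | 30.00 | 675000.00 | 270000.00
hole | -460.00 | 97.50 | 28.00 | -44850.00 | -12880.00
Σ | 8540.00 |  |  | 630150.00 | 257120.00
X̄ = 630150.00 / 8540.00 = 73.79 mm
Ȳ = 257120.00 / 8540.00 = 30.11 mm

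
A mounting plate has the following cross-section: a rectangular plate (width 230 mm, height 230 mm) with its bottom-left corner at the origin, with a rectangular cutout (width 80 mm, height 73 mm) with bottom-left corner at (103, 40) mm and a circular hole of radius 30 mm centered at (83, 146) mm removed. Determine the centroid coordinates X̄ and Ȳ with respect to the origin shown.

X̄ = 113.35 mm, Ȳ = 118.10 mm

plate: A = 230 × 230 = 52900.00, centroid at (115.00, 115.00).
hole 1: A = −(80 × 73) = -5840.00, centroid at (143.00, 76.50).
hole 2: A = −π·30² = -2827.43, centroid at (83.00, 146.00).
ΣA = 44232.57 mm², ΣAX̄ = 5013703.03 mm³, ΣAȲ = 5223934.73 mm³.
X̄ = 5013703.03/44232.57 = 113.35 mm; Ȳ = 5223934.73/44232.57 = 118.10 mm.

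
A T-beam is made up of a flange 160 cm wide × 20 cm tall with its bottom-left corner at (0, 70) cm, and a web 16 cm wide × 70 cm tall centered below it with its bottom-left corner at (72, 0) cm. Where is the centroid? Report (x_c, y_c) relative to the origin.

web: A = 16 × 70 = 1120.00, centroid at (80.00, 35.00).
flange: A = 160 × 20 = 3200.00, centroid at (80.00, 80.00).
ΣA = 4320.00 cm²
ΣAx_c = (1120.00)(80.00) + (3200.00)(80.00) = 345600.00 cm³
ΣAy_c = (1120.00)(35.00) + (3200.00)(80.00) = 295200.00 cm³
x_c = 345600.00 / 4320.00 = 80.00 cm
y_c = 295200.00 / 4320.00 = 68.33 cm

x_c = 80.00 cm, y_c = 68.33 cm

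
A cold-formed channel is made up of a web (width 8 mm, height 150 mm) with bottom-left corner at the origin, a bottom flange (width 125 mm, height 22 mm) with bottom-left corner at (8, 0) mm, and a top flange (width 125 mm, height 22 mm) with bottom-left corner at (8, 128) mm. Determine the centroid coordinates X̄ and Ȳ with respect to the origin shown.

X̄ = 58.59 mm, Ȳ = 75.00 mm

web: A = 8 × 150 = 1200.00, centroid at (4.00, 75.00).
bottom flange: A = 125 × 22 = 2750.00, centroid at (70.50, 11.00).
top flange: A = 125 × 22 = 2750.00, centroid at (70.50, 139.00).
ΣA = 6700.00 mm²
ΣAX̄ = (1200.00)(4.00) + (2750.00)(70.50) + (2750.00)(70.50) = 392550.00 mm³
ΣAȲ = (1200.00)(75.00) + (2750.00)(11.00) + (2750.00)(139.00) = 502500.00 mm³
X̄ = 392550.00 / 6700.00 = 58.59 mm
Ȳ = 502500.00 / 6700.00 = 75.00 mm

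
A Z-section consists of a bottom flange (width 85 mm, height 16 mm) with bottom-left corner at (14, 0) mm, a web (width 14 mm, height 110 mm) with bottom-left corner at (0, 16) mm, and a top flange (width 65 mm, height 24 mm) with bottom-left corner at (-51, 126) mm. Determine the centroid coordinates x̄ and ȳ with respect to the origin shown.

x̄ = 13.17 mm, ȳ = 75.22 mm

Part | A | x̄ᵢ | ȳᵢ | A·x̄ᵢ | A·ȳᵢ
bottom flange | 1360.00 | 56.50 | 8.00 | 76840.00 | 10880.00
web | 1540.00 | 7.00 | 71.00 | 10780.00 | 109340.00
top flange | 1560.00 | -18.50 | 138.00 | -28860.00 | 215280.00
Σ | 4460.00 |  |  | 58760.00 | 335500.00
x̄ = 58760.00 / 4460.00 = 13.17 mm
ȳ = 335500.00 / 4460.00 = 75.22 mm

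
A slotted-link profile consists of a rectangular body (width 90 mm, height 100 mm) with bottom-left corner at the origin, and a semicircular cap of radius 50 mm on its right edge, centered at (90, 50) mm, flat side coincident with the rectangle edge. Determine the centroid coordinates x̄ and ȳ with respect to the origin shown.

Part | A | x̄ᵢ | ȳᵢ | A·x̄ᵢ | A·ȳᵢ
rectangular body | 9000.00 | 45.00 | 50.00 | 405000.00 | 450000.00
semicircular end | 3926.99 | 111.22 | 50.00 | 436762.51 | 196349.54
Σ | 12926.99 |  |  | 841762.51 | 646349.54
x̄ = 841762.51 / 12926.99 = 65.12 mm
ȳ = 646349.54 / 12926.99 = 50.00 mm

x̄ = 65.12 mm, ȳ = 50.00 mm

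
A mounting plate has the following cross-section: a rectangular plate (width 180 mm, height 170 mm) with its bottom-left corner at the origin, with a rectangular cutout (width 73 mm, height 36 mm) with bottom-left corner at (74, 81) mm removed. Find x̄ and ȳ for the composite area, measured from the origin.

plate: A = 180 × 170 = 30600.00, centroid at (90.00, 85.00).
hole: A = −(73 × 36) = -2628.00, centroid at (110.50, 99.00).
ΣA = 27972.00 mm²
ΣAx̄ = (30600.00)(90.00) + (-2628.00)(110.50) = 2463606.00 mm³
ΣAȳ = (30600.00)(85.00) + (-2628.00)(99.00) = 2340828.00 mm³
x̄ = 2463606.00 / 27972.00 = 88.07 mm
ȳ = 2340828.00 / 27972.00 = 83.68 mm

x̄ = 88.07 mm, ȳ = 83.68 mm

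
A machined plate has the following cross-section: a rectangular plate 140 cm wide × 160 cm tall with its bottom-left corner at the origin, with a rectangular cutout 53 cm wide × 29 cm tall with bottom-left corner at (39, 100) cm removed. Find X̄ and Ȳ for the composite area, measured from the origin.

X̄ = 70.33 cm, Ȳ = 77.46 cm

plate: A = 140 × 160 = 22400.00, centroid at (70.00, 80.00).
hole: A = −(53 × 29) = -1537.00, centroid at (65.50, 114.50).
ΣA = 20863.00 cm², ΣAX̄ = 1467326.50 cm³, ΣAȲ = 1616013.50 cm³.
X̄ = 1467326.50/20863.00 = 70.33 cm; Ȳ = 1616013.50/20863.00 = 77.46 cm.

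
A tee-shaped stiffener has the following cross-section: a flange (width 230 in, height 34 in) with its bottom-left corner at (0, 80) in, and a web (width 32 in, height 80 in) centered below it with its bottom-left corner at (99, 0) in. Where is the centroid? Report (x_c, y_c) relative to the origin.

x_c = 115.00 in, y_c = 82.94 in

Part | A | x̄ᵢ | ȳᵢ | A·x̄ᵢ | A·ȳᵢ
web | 2560.00 | 115.00 | 40.00 | 294400.00 | 102400.00
flange | 7820.00 | 115.00 | 97.00 | 899300.00 | 758540.00
Σ | 10380.00 |  |  | 1193700.00 | 860940.00
x_c = 1193700.00 / 10380.00 = 115.00 in
y_c = 860940.00 / 10380.00 = 82.94 in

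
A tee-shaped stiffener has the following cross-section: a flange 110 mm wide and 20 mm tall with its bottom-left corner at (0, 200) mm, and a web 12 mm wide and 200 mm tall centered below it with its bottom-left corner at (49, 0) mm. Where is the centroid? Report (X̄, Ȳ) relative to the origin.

X̄ = 55.00 mm, Ȳ = 152.61 mm

web: A = 12 × 200 = 2400.00, centroid at (55.00, 100.00).
flange: A = 110 × 20 = 2200.00, centroid at (55.00, 210.00).
ΣA = 4600.00 mm²
ΣAX̄ = (2400.00)(55.00) + (2200.00)(55.00) = 253000.00 mm³
ΣAȲ = (2400.00)(100.00) + (2200.00)(210.00) = 702000.00 mm³
X̄ = 253000.00 / 4600.00 = 55.00 mm
Ȳ = 702000.00 / 4600.00 = 152.61 mm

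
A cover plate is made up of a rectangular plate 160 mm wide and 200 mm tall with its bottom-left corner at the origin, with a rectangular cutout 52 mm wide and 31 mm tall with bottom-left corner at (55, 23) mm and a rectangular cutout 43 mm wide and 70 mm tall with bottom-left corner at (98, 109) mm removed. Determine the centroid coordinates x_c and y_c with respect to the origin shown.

plate: A = 160 × 200 = 32000.00, centroid at (80.00, 100.00).
hole 1: A = −(52 × 31) = -1612.00, centroid at (81.00, 38.50).
hole 2: A = −(43 × 70) = -3010.00, centroid at (119.50, 144.00).
ΣA = 27378.00 mm², ΣAx_c = 2069733.00 mm³, ΣAy_c = 2704498.00 mm³.
x_c = 2069733.00/27378.00 = 75.60 mm; y_c = 2704498.00/27378.00 = 98.78 mm.

x_c = 75.60 mm, y_c = 98.78 mm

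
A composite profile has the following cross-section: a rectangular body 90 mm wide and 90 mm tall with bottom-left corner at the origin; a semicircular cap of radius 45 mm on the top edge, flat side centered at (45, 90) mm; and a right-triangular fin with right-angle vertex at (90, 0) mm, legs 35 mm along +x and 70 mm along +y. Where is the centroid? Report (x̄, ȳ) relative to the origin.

x̄ = 50.55 mm, ȳ = 59.18 mm

rectangular body: A = 90 × 90 = 8100.00, centroid at (45.00, 45.00).
semicircular top: A = ½π·45² = 3180.86, centroid at (45.00, 109.10).
triangular fin: A = ½·35·70 = 1225.00, centroid at (101.67, 23.33).
ΣA = 12505.86 mm², ΣAx̄ = 632180.48 mm³, ΣAȳ = 740110.96 mm³.
x̄ = 632180.48/12505.86 = 50.55 mm; ȳ = 740110.96/12505.86 = 59.18 mm.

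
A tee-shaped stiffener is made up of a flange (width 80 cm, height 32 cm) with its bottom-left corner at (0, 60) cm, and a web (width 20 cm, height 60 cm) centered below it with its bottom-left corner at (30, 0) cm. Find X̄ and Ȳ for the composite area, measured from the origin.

Part | A | x̄ᵢ | ȳᵢ | A·x̄ᵢ | A·ȳᵢ
web | 1200.00 | 40.00 | 30.00 | 48000.00 | 36000.00
flange | 2560.00 | 40.00 | 76.00 | 102400.00 | 194560.00
Σ | 3760.00 |  |  | 150400.00 | 230560.00
X̄ = 150400.00 / 3760.00 = 40.00 cm
Ȳ = 230560.00 / 3760.00 = 61.32 cm

X̄ = 40.00 cm, Ȳ = 61.32 cm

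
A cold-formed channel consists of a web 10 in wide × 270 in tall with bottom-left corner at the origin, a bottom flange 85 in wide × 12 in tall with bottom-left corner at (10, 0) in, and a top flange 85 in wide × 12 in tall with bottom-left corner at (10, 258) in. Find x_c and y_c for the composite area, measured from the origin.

x_c = 25.44 in, y_c = 135.00 in

web: A = 10 × 270 = 2700.00, centroid at (5.00, 135.00).
bottom flange: A = 85 × 12 = 1020.00, centroid at (52.50, 6.00).
top flange: A = 85 × 12 = 1020.00, centroid at (52.50, 264.00).
ΣA = 4740.00 in²
ΣAx_c = (2700.00)(5.00) + (1020.00)(52.50) + (1020.00)(52.50) = 120600.00 in³
ΣAy_c = (2700.00)(135.00) + (1020.00)(6.00) + (1020.00)(264.00) = 639900.00 in³
x_c = 120600.00 / 4740.00 = 25.44 in
y_c = 639900.00 / 4740.00 = 135.00 in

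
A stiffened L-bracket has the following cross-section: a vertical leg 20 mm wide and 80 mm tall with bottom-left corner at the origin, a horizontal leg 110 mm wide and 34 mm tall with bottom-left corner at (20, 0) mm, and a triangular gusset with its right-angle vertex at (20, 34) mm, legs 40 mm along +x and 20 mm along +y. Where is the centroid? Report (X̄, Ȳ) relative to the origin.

X̄ = 53.98 mm, Ȳ = 25.06 mm

vertical leg: A = 20 × 80 = 1600.00, centroid at (10.00, 40.00).
horizontal leg: A = 110 × 34 = 3740.00, centroid at (75.00, 17.00).
gusset: A = ½·40·20 = 400.00, centroid at (33.33, 40.67).
ΣA = 5740.00 mm², ΣAX̄ = 309833.33 mm³, ΣAȲ = 143846.67 mm³.
X̄ = 309833.33/5740.00 = 53.98 mm; Ȳ = 143846.67/5740.00 = 25.06 mm.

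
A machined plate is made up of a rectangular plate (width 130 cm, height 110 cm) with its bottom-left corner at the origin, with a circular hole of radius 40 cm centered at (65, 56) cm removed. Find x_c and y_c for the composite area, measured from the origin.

x_c = 65.00 cm, y_c = 54.46 cm

Part | A | x̄ᵢ | ȳᵢ | A·x̄ᵢ | A·ȳᵢ
plate | 14300.00 | 65.00 | 55.00 | 929500.00 | 786500.00
hole | -5026.55 | 65.00 | 56.00 | -326725.64 | -281486.70
Σ | 9273.45 |  |  | 602774.36 | 505013.30
x_c = 602774.36 / 9273.45 = 65.00 cm
y_c = 505013.30 / 9273.45 = 54.46 cm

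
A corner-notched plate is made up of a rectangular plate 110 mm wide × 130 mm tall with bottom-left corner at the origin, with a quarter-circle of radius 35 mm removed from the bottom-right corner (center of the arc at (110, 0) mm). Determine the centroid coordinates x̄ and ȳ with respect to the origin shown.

Part | A | x̄ᵢ | ȳᵢ | A·x̄ᵢ | A·ȳᵢ
plate | 14300.00 | 55.00 | 65.00 | 786500.00 | 929500.00
removed quarter-circle | -962.11 | 95.15 | 14.85 | -91540.74 | -14291.67
Σ | 13337.89 |  |  | 694959.26 | 915208.33
x̄ = 694959.26 / 13337.89 = 52.10 mm
ȳ = 915208.33 / 13337.89 = 68.62 mm

x̄ = 52.10 mm, ȳ = 68.62 mm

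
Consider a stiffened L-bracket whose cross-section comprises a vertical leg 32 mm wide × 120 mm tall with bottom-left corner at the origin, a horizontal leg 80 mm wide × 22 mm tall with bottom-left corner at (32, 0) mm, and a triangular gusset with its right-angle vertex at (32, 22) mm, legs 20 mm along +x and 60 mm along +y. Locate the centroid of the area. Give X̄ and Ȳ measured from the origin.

vertical leg: A = 32 × 120 = 3840.00, centroid at (16.00, 60.00).
horizontal leg: A = 80 × 22 = 1760.00, centroid at (72.00, 11.00).
gusset: A = ½·20·60 = 600.00, centroid at (38.67, 42.00).
ΣA = 6200.00 mm², ΣAX̄ = 211360.00 mm³, ΣAȲ = 274960.00 mm³.
X̄ = 211360.00/6200.00 = 34.09 mm; Ȳ = 274960.00/6200.00 = 44.35 mm.

X̄ = 34.09 mm, Ȳ = 44.35 mm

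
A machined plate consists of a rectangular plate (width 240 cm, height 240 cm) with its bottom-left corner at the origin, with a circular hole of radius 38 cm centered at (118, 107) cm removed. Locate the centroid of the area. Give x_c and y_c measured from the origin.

plate: A = 240 × 240 = 57600.00, centroid at (120.00, 120.00).
hole: A = −π·38² = -4536.46, centroid at (118.00, 107.00).
ΣA = 53063.54 cm²
ΣAx_c = (57600.00)(120.00) + (-4536.46)(118.00) = 6376697.74 cm³
ΣAy_c = (57600.00)(120.00) + (-4536.46)(107.00) = 6426598.80 cm³
x_c = 6376697.74 / 53063.54 = 120.17 cm
y_c = 6426598.80 / 53063.54 = 121.11 cm

x_c = 120.17 cm, y_c = 121.11 cm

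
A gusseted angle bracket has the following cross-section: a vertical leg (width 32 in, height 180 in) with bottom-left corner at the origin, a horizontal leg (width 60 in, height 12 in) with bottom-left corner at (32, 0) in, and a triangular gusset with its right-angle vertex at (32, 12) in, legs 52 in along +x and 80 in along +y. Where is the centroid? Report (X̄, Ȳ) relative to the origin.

X̄ = 27.97 in, Ȳ = 70.46 in

Part | A | x̄ᵢ | ȳᵢ | A·x̄ᵢ | A·ȳᵢ
vertical leg | 5760.00 | 16.00 | 90.00 | 92160.00 | 518400.00
horizontal leg | 720.00 | 62.00 | 6.00 | 44640.00 | 4320.00
gusset | 2080.00 | 49.33 | 38.67 | 102613.33 | 80426.67
Σ | 8560.00 |  |  | 239413.33 | 603146.67
X̄ = 239413.33 / 8560.00 = 27.97 in
Ȳ = 603146.67 / 8560.00 = 70.46 in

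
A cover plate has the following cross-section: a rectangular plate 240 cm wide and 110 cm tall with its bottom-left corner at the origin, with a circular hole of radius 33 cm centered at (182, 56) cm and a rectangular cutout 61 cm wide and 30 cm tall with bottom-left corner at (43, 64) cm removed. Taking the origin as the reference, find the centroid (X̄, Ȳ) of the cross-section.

Part | A | x̄ᵢ | ȳᵢ | A·x̄ᵢ | A·ȳᵢ
plate | 26400.00 | 120.00 | 55.00 | 3168000.00 | 1452000.00
hole 1 | -3421.19 | 182.00 | 56.00 | -622657.38 | -191586.89
hole 2 | -1830.00 | 73.50 | 79.00 | -134505.00 | -144570.00
Σ | 21148.81 |  |  | 2410837.62 | 1115843.11
X̄ = 2410837.62 / 21148.81 = 113.99 cm
Ȳ = 1115843.11 / 21148.81 = 52.76 cm

X̄ = 113.99 cm, Ȳ = 52.76 cm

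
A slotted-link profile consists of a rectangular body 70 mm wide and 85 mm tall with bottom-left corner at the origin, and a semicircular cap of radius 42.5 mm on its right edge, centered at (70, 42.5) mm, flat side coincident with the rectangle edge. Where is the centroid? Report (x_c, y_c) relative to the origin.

Part | A | x̄ᵢ | ȳᵢ | A·x̄ᵢ | A·ȳᵢ
rectangular body | 5950.00 | 35.00 | 42.50 | 208250.00 | 252875.00
semicircular end | 2837.25 | 88.04 | 42.50 | 249784.64 | 120583.16
Σ | 8787.25 |  |  | 458034.64 | 373458.16
x_c = 458034.64 / 8787.25 = 52.12 mm
y_c = 373458.16 / 8787.25 = 42.50 mm

x_c = 52.12 mm, y_c = 42.50 mm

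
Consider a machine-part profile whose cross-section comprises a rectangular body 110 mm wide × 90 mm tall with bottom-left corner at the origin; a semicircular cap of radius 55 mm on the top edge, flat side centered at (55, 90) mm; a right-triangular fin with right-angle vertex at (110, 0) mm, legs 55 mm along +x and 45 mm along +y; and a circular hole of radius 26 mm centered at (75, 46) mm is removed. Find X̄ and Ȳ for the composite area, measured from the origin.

rectangular body: A = 110 × 90 = 9900.00, centroid at (55.00, 45.00).
semicircular top: A = ½π·55² = 4751.66, centroid at (55.00, 113.34).
triangular fin: A = ½·55·45 = 1237.50, centroid at (128.33, 15.00).
hole: A = −π·26² = -2123.72, centroid at (75.00, 46.00).
ΣA = 13765.44 mm²
ΣAX̄ = (9900.00)(55.00) + (4751.66)(55.00) + (1237.50)(128.33) + (-2123.72)(75.00) = 805374.99 mm³
ΣAȲ = (9900.00)(45.00) + (4751.66)(113.34) + (1237.50)(15.00) + (-2123.72)(46.00) = 904937.50 mm³
X̄ = 805374.99 / 13765.44 = 58.51 mm
Ȳ = 904937.50 / 13765.44 = 65.74 mm

X̄ = 58.51 mm, Ȳ = 65.74 mm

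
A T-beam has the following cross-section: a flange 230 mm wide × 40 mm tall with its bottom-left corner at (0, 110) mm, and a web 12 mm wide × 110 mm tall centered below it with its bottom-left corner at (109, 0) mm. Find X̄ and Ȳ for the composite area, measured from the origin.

web: A = 12 × 110 = 1320.00, centroid at (115.00, 55.00).
flange: A = 230 × 40 = 9200.00, centroid at (115.00, 130.00).
ΣA = 10520.00 mm², ΣAX̄ = 1209800.00 mm³, ΣAȲ = 1268600.00 mm³.
X̄ = 1209800.00/10520.00 = 115.00 mm; Ȳ = 1268600.00/10520.00 = 120.59 mm.

X̄ = 115.00 mm, Ȳ = 120.59 mm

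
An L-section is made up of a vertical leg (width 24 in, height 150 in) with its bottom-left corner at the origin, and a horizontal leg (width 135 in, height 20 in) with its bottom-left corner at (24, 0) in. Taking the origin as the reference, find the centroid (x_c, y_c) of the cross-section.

Part | A | x̄ᵢ | ȳᵢ | A·x̄ᵢ | A·ȳᵢ
vertical leg | 3600.00 | 12.00 | 75.00 | 43200.00 | 270000.00
horizontal leg | 2700.00 | 91.50 | 10.00 | 247050.00 | 27000.00
Σ | 6300.00 |  |  | 290250.00 | 297000.00
x_c = 290250.00 / 6300.00 = 46.07 in
y_c = 297000.00 / 6300.00 = 47.14 in

x_c = 46.07 in, y_c = 47.14 in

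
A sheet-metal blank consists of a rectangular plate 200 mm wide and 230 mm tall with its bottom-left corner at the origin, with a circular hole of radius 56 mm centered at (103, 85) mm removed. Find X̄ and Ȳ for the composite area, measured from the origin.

X̄ = 99.18 mm, Ȳ = 123.18 mm

plate: A = 200 × 230 = 46000.00, centroid at (100.00, 115.00).
hole: A = −π·56² = -9852.03, centroid at (103.00, 85.00).
ΣA = 36147.97 mm², ΣAX̄ = 3585240.44 mm³, ΣAȲ = 4452577.06 mm³.
X̄ = 3585240.44/36147.97 = 99.18 mm; Ȳ = 4452577.06/36147.97 = 123.18 mm.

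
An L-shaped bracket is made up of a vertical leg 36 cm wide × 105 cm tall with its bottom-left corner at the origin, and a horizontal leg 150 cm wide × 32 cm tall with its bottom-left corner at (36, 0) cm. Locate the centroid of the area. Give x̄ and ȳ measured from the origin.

x̄ = 70.03 cm, ȳ = 32.08 cm

vertical leg: A = 36 × 105 = 3780.00, centroid at (18.00, 52.50).
horizontal leg: A = 150 × 32 = 4800.00, centroid at (111.00, 16.00).
ΣA = 8580.00 cm²
ΣAx̄ = (3780.00)(18.00) + (4800.00)(111.00) = 600840.00 cm³
ΣAȳ = (3780.00)(52.50) + (4800.00)(16.00) = 275250.00 cm³
x̄ = 600840.00 / 8580.00 = 70.03 cm
ȳ = 275250.00 / 8580.00 = 32.08 cm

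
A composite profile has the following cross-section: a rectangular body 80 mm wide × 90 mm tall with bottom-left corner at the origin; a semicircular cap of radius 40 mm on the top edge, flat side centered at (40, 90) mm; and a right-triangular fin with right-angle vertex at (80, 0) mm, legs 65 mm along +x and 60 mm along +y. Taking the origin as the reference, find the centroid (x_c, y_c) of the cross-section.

x_c = 50.31 mm, y_c = 54.18 mm

Part | A | x̄ᵢ | ȳᵢ | A·x̄ᵢ | A·ȳᵢ
rectangular body | 7200.00 | 40.00 | 45.00 | 288000.00 | 324000.00
semicircular top | 2513.27 | 40.00 | 106.98 | 100530.96 | 268861.34
triangular fin | 1950.00 | 101.67 | 20.00 | 198250.00 | 39000.00
Σ | 11663.27 |  |  | 586780.96 | 631861.34
x_c = 586780.96 / 11663.27 = 50.31 mm
y_c = 631861.34 / 11663.27 = 54.18 mm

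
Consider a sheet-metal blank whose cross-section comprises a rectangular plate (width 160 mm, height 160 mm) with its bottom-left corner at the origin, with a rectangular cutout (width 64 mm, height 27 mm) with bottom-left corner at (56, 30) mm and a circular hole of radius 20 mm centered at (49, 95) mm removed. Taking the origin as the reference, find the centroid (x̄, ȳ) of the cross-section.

plate: A = 160 × 160 = 25600.00, centroid at (80.00, 80.00).
hole 1: A = −(64 × 27) = -1728.00, centroid at (88.00, 43.50).
hole 2: A = −π·20² = -1256.64, centroid at (49.00, 95.00).
ΣA = 22615.36 mm², ΣAx̄ = 1834360.78 mm³, ΣAȳ = 1853451.48 mm³.
x̄ = 1834360.78/22615.36 = 81.11 mm; ȳ = 1853451.48/22615.36 = 81.96 mm.

x̄ = 81.11 mm, ȳ = 81.96 mm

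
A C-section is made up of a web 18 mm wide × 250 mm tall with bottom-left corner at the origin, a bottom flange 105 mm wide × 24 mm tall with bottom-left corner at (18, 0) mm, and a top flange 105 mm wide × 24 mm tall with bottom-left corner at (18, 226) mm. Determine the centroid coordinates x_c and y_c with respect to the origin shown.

Part | A | x̄ᵢ | ȳᵢ | A·x̄ᵢ | A·ȳᵢ
web | 4500.00 | 9.00 | 125.00 | 40500.00 | 562500.00
bottom flange | 2520.00 | 70.50 | 12.00 | 177660.00 | 30240.00
top flange | 2520.00 | 70.50 | 238.00 | 177660.00 | 599760.00
Σ | 9540.00 |  |  | 395820.00 | 1192500.00
x_c = 395820.00 / 9540.00 = 41.49 mm
y_c = 1192500.00 / 9540.00 = 125.00 mm

x_c = 41.49 mm, y_c = 125.00 mm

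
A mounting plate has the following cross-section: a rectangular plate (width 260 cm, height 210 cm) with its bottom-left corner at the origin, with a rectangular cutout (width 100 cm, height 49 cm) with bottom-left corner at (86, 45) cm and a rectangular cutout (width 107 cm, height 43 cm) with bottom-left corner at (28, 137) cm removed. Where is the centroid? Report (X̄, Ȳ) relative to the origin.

X̄ = 134.30 cm, Ȳ = 103.40 cm

Part | A | x̄ᵢ | ȳᵢ | A·x̄ᵢ | A·ȳᵢ
plate | 54600.00 | 130.00 | 105.00 | 7098000.00 | 5733000.00
hole 1 | -4900.00 | 136.00 | 69.50 | -666400.00 | -340550.00
hole 2 | -4601.00 | 81.50 | 158.50 | -374981.50 | -729258.50
Σ | 45099.00 |  |  | 6056618.50 | 4663191.50
X̄ = 6056618.50 / 45099.00 = 134.30 cm
Ȳ = 4663191.50 / 45099.00 = 103.40 cm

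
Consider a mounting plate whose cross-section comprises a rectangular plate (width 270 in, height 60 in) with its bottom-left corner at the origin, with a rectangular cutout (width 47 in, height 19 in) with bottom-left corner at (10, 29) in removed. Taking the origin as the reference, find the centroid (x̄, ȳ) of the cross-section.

Part | A | x̄ᵢ | ȳᵢ | A·x̄ᵢ | A·ȳᵢ
plate | 16200.00 | 135.00 | 30.00 | 2187000.00 | 486000.00
hole | -893.00 | 33.50 | 38.50 | -29915.50 | -34380.50
Σ | 15307.00 |  |  | 2157084.50 | 451619.50
x̄ = 2157084.50 / 15307.00 = 140.92 in
ȳ = 451619.50 / 15307.00 = 29.50 in

x̄ = 140.92 in, ȳ = 29.50 in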